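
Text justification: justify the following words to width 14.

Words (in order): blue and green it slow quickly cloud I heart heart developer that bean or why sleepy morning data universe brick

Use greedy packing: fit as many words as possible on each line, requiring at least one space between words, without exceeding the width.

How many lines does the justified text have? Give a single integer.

Line 1: ['blue', 'and', 'green'] (min_width=14, slack=0)
Line 2: ['it', 'slow'] (min_width=7, slack=7)
Line 3: ['quickly', 'cloud'] (min_width=13, slack=1)
Line 4: ['I', 'heart', 'heart'] (min_width=13, slack=1)
Line 5: ['developer', 'that'] (min_width=14, slack=0)
Line 6: ['bean', 'or', 'why'] (min_width=11, slack=3)
Line 7: ['sleepy', 'morning'] (min_width=14, slack=0)
Line 8: ['data', 'universe'] (min_width=13, slack=1)
Line 9: ['brick'] (min_width=5, slack=9)
Total lines: 9

Answer: 9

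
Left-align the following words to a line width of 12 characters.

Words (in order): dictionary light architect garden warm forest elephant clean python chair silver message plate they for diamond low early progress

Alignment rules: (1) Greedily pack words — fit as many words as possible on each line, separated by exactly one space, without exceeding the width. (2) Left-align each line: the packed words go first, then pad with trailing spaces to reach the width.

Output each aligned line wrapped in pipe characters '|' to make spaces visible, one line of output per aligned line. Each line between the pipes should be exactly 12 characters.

Line 1: ['dictionary'] (min_width=10, slack=2)
Line 2: ['light'] (min_width=5, slack=7)
Line 3: ['architect'] (min_width=9, slack=3)
Line 4: ['garden', 'warm'] (min_width=11, slack=1)
Line 5: ['forest'] (min_width=6, slack=6)
Line 6: ['elephant'] (min_width=8, slack=4)
Line 7: ['clean', 'python'] (min_width=12, slack=0)
Line 8: ['chair', 'silver'] (min_width=12, slack=0)
Line 9: ['message'] (min_width=7, slack=5)
Line 10: ['plate', 'they'] (min_width=10, slack=2)
Line 11: ['for', 'diamond'] (min_width=11, slack=1)
Line 12: ['low', 'early'] (min_width=9, slack=3)
Line 13: ['progress'] (min_width=8, slack=4)

Answer: |dictionary  |
|light       |
|architect   |
|garden warm |
|forest      |
|elephant    |
|clean python|
|chair silver|
|message     |
|plate they  |
|for diamond |
|low early   |
|progress    |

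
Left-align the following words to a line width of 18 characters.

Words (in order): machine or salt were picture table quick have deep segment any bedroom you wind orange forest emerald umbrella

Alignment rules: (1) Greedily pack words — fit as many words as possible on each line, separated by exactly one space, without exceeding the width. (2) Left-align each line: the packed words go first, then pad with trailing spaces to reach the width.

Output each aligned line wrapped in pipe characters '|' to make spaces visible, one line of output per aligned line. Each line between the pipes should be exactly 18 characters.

Line 1: ['machine', 'or', 'salt'] (min_width=15, slack=3)
Line 2: ['were', 'picture', 'table'] (min_width=18, slack=0)
Line 3: ['quick', 'have', 'deep'] (min_width=15, slack=3)
Line 4: ['segment', 'any'] (min_width=11, slack=7)
Line 5: ['bedroom', 'you', 'wind'] (min_width=16, slack=2)
Line 6: ['orange', 'forest'] (min_width=13, slack=5)
Line 7: ['emerald', 'umbrella'] (min_width=16, slack=2)

Answer: |machine or salt   |
|were picture table|
|quick have deep   |
|segment any       |
|bedroom you wind  |
|orange forest     |
|emerald umbrella  |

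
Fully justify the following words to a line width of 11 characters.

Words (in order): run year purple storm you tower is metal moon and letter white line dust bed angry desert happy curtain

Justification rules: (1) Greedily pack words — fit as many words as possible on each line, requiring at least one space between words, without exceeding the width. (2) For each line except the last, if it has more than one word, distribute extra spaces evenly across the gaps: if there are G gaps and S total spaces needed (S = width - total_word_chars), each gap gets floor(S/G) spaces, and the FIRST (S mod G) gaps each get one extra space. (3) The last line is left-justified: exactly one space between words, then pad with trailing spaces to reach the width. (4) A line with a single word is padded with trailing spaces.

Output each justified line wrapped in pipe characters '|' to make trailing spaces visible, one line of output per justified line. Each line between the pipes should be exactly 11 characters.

Line 1: ['run', 'year'] (min_width=8, slack=3)
Line 2: ['purple'] (min_width=6, slack=5)
Line 3: ['storm', 'you'] (min_width=9, slack=2)
Line 4: ['tower', 'is'] (min_width=8, slack=3)
Line 5: ['metal', 'moon'] (min_width=10, slack=1)
Line 6: ['and', 'letter'] (min_width=10, slack=1)
Line 7: ['white', 'line'] (min_width=10, slack=1)
Line 8: ['dust', 'bed'] (min_width=8, slack=3)
Line 9: ['angry'] (min_width=5, slack=6)
Line 10: ['desert'] (min_width=6, slack=5)
Line 11: ['happy'] (min_width=5, slack=6)
Line 12: ['curtain'] (min_width=7, slack=4)

Answer: |run    year|
|purple     |
|storm   you|
|tower    is|
|metal  moon|
|and  letter|
|white  line|
|dust    bed|
|angry      |
|desert     |
|happy      |
|curtain    |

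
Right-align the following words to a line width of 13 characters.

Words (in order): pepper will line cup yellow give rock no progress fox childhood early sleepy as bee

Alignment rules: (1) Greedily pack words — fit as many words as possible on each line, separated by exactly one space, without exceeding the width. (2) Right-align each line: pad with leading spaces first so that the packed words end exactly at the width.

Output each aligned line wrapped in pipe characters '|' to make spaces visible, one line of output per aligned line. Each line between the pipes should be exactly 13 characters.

Line 1: ['pepper', 'will'] (min_width=11, slack=2)
Line 2: ['line', 'cup'] (min_width=8, slack=5)
Line 3: ['yellow', 'give'] (min_width=11, slack=2)
Line 4: ['rock', 'no'] (min_width=7, slack=6)
Line 5: ['progress', 'fox'] (min_width=12, slack=1)
Line 6: ['childhood'] (min_width=9, slack=4)
Line 7: ['early', 'sleepy'] (min_width=12, slack=1)
Line 8: ['as', 'bee'] (min_width=6, slack=7)

Answer: |  pepper will|
|     line cup|
|  yellow give|
|      rock no|
| progress fox|
|    childhood|
| early sleepy|
|       as bee|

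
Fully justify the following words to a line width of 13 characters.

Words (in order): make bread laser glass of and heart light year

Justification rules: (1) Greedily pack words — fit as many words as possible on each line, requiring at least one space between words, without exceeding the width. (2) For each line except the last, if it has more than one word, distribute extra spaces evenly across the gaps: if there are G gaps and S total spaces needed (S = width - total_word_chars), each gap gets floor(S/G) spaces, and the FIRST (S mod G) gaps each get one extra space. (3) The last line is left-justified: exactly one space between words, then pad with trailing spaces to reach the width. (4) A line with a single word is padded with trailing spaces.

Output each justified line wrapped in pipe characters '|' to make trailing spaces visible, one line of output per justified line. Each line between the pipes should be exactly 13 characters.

Answer: |make    bread|
|laser   glass|
|of  and heart|
|light year   |

Derivation:
Line 1: ['make', 'bread'] (min_width=10, slack=3)
Line 2: ['laser', 'glass'] (min_width=11, slack=2)
Line 3: ['of', 'and', 'heart'] (min_width=12, slack=1)
Line 4: ['light', 'year'] (min_width=10, slack=3)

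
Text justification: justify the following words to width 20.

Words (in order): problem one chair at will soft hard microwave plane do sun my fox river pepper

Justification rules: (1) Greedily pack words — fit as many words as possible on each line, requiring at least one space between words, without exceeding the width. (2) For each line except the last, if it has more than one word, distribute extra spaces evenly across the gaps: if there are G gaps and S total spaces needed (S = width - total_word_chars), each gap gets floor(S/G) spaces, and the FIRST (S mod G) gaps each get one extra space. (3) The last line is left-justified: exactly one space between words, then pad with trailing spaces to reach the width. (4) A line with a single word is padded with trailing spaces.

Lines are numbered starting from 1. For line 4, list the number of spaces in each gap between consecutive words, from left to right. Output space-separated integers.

Line 1: ['problem', 'one', 'chair', 'at'] (min_width=20, slack=0)
Line 2: ['will', 'soft', 'hard'] (min_width=14, slack=6)
Line 3: ['microwave', 'plane', 'do'] (min_width=18, slack=2)
Line 4: ['sun', 'my', 'fox', 'river'] (min_width=16, slack=4)
Line 5: ['pepper'] (min_width=6, slack=14)

Answer: 3 2 2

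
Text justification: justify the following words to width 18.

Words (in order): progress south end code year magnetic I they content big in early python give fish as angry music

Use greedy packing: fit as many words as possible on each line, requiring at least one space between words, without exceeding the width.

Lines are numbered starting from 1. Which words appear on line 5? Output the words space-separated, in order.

Line 1: ['progress', 'south', 'end'] (min_width=18, slack=0)
Line 2: ['code', 'year', 'magnetic'] (min_width=18, slack=0)
Line 3: ['I', 'they', 'content', 'big'] (min_width=18, slack=0)
Line 4: ['in', 'early', 'python'] (min_width=15, slack=3)
Line 5: ['give', 'fish', 'as', 'angry'] (min_width=18, slack=0)
Line 6: ['music'] (min_width=5, slack=13)

Answer: give fish as angry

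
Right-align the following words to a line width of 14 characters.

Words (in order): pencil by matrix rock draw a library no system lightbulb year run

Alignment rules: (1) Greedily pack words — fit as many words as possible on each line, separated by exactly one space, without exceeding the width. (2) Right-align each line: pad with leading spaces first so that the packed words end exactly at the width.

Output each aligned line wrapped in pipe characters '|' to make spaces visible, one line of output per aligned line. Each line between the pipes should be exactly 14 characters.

Answer: |     pencil by|
|   matrix rock|
|draw a library|
|     no system|
|lightbulb year|
|           run|

Derivation:
Line 1: ['pencil', 'by'] (min_width=9, slack=5)
Line 2: ['matrix', 'rock'] (min_width=11, slack=3)
Line 3: ['draw', 'a', 'library'] (min_width=14, slack=0)
Line 4: ['no', 'system'] (min_width=9, slack=5)
Line 5: ['lightbulb', 'year'] (min_width=14, slack=0)
Line 6: ['run'] (min_width=3, slack=11)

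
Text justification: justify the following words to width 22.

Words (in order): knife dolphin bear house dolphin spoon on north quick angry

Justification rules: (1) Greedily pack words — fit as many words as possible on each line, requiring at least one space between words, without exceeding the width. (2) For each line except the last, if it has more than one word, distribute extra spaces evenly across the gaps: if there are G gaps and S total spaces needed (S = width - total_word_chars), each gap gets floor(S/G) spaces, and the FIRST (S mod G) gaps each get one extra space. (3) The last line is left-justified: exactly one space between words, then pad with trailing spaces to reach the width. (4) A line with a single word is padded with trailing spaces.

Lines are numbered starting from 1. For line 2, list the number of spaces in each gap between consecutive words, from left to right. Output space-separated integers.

Line 1: ['knife', 'dolphin', 'bear'] (min_width=18, slack=4)
Line 2: ['house', 'dolphin', 'spoon', 'on'] (min_width=22, slack=0)
Line 3: ['north', 'quick', 'angry'] (min_width=17, slack=5)

Answer: 1 1 1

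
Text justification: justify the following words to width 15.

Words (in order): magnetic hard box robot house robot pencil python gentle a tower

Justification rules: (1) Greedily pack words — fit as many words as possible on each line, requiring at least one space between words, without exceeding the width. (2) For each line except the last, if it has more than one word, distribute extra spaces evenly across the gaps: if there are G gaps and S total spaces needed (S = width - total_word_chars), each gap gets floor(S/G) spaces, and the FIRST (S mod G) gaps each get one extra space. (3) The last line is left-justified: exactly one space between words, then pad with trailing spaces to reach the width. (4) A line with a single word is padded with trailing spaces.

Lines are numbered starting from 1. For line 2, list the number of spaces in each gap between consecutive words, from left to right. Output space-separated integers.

Answer: 1 1

Derivation:
Line 1: ['magnetic', 'hard'] (min_width=13, slack=2)
Line 2: ['box', 'robot', 'house'] (min_width=15, slack=0)
Line 3: ['robot', 'pencil'] (min_width=12, slack=3)
Line 4: ['python', 'gentle', 'a'] (min_width=15, slack=0)
Line 5: ['tower'] (min_width=5, slack=10)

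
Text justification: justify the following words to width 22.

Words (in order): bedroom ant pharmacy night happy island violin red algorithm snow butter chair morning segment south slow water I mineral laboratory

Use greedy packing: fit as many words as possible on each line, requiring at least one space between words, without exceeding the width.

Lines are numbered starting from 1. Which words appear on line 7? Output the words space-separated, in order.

Line 1: ['bedroom', 'ant', 'pharmacy'] (min_width=20, slack=2)
Line 2: ['night', 'happy', 'island'] (min_width=18, slack=4)
Line 3: ['violin', 'red', 'algorithm'] (min_width=20, slack=2)
Line 4: ['snow', 'butter', 'chair'] (min_width=17, slack=5)
Line 5: ['morning', 'segment', 'south'] (min_width=21, slack=1)
Line 6: ['slow', 'water', 'I', 'mineral'] (min_width=20, slack=2)
Line 7: ['laboratory'] (min_width=10, slack=12)

Answer: laboratory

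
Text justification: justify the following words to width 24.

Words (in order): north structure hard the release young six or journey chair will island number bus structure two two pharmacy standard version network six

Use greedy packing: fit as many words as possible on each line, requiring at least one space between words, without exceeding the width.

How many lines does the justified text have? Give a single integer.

Line 1: ['north', 'structure', 'hard', 'the'] (min_width=24, slack=0)
Line 2: ['release', 'young', 'six', 'or'] (min_width=20, slack=4)
Line 3: ['journey', 'chair', 'will'] (min_width=18, slack=6)
Line 4: ['island', 'number', 'bus'] (min_width=17, slack=7)
Line 5: ['structure', 'two', 'two'] (min_width=17, slack=7)
Line 6: ['pharmacy', 'standard'] (min_width=17, slack=7)
Line 7: ['version', 'network', 'six'] (min_width=19, slack=5)
Total lines: 7

Answer: 7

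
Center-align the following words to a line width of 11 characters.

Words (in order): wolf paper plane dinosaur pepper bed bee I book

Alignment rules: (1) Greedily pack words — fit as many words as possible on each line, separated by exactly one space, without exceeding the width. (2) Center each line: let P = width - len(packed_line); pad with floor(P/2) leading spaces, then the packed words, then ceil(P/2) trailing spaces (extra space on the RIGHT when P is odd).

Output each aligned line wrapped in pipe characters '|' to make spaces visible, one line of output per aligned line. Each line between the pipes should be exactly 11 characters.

Answer: |wolf paper |
|   plane   |
| dinosaur  |
|pepper bed |
|bee I book |

Derivation:
Line 1: ['wolf', 'paper'] (min_width=10, slack=1)
Line 2: ['plane'] (min_width=5, slack=6)
Line 3: ['dinosaur'] (min_width=8, slack=3)
Line 4: ['pepper', 'bed'] (min_width=10, slack=1)
Line 5: ['bee', 'I', 'book'] (min_width=10, slack=1)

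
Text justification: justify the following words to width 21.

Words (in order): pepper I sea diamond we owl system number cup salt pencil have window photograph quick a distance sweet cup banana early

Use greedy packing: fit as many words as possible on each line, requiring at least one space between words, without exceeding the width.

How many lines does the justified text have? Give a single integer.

Line 1: ['pepper', 'I', 'sea', 'diamond'] (min_width=20, slack=1)
Line 2: ['we', 'owl', 'system', 'number'] (min_width=20, slack=1)
Line 3: ['cup', 'salt', 'pencil', 'have'] (min_width=20, slack=1)
Line 4: ['window', 'photograph'] (min_width=17, slack=4)
Line 5: ['quick', 'a', 'distance'] (min_width=16, slack=5)
Line 6: ['sweet', 'cup', 'banana'] (min_width=16, slack=5)
Line 7: ['early'] (min_width=5, slack=16)
Total lines: 7

Answer: 7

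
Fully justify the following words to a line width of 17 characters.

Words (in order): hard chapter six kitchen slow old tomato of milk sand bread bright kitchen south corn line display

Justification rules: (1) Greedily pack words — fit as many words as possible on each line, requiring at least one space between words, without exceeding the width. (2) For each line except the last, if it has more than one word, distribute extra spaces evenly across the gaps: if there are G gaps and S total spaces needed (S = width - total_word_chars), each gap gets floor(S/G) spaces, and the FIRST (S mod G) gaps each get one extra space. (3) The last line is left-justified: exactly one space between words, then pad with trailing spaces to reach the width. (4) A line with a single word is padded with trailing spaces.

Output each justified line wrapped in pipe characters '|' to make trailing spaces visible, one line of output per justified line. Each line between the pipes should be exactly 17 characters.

Answer: |hard  chapter six|
|kitchen  slow old|
|tomato   of  milk|
|sand bread bright|
|kitchen     south|
|corn line display|

Derivation:
Line 1: ['hard', 'chapter', 'six'] (min_width=16, slack=1)
Line 2: ['kitchen', 'slow', 'old'] (min_width=16, slack=1)
Line 3: ['tomato', 'of', 'milk'] (min_width=14, slack=3)
Line 4: ['sand', 'bread', 'bright'] (min_width=17, slack=0)
Line 5: ['kitchen', 'south'] (min_width=13, slack=4)
Line 6: ['corn', 'line', 'display'] (min_width=17, slack=0)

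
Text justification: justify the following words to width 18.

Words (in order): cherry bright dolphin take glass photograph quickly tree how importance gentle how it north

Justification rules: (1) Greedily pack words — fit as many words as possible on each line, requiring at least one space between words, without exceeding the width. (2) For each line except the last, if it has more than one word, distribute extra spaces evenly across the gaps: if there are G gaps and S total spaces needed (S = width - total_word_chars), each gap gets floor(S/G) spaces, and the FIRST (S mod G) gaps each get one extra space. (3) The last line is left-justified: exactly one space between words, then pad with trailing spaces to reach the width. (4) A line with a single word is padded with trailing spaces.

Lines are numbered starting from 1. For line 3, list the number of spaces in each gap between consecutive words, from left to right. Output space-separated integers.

Line 1: ['cherry', 'bright'] (min_width=13, slack=5)
Line 2: ['dolphin', 'take', 'glass'] (min_width=18, slack=0)
Line 3: ['photograph', 'quickly'] (min_width=18, slack=0)
Line 4: ['tree', 'how'] (min_width=8, slack=10)
Line 5: ['importance', 'gentle'] (min_width=17, slack=1)
Line 6: ['how', 'it', 'north'] (min_width=12, slack=6)

Answer: 1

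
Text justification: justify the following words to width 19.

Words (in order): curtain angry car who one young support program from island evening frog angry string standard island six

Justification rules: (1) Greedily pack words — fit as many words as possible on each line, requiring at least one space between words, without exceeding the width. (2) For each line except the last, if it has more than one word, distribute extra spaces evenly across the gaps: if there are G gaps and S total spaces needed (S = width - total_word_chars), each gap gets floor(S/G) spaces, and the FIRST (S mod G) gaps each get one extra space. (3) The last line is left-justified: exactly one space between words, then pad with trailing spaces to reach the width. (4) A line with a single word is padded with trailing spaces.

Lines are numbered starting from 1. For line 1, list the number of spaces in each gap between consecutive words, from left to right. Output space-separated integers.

Line 1: ['curtain', 'angry', 'car'] (min_width=17, slack=2)
Line 2: ['who', 'one', 'young'] (min_width=13, slack=6)
Line 3: ['support', 'program'] (min_width=15, slack=4)
Line 4: ['from', 'island', 'evening'] (min_width=19, slack=0)
Line 5: ['frog', 'angry', 'string'] (min_width=17, slack=2)
Line 6: ['standard', 'island', 'six'] (min_width=19, slack=0)

Answer: 2 2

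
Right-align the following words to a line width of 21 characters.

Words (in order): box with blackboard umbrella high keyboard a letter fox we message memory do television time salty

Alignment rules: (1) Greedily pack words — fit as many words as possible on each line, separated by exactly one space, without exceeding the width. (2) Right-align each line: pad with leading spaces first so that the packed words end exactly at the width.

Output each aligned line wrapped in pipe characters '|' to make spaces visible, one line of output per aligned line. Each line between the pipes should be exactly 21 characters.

Answer: |  box with blackboard|
|        umbrella high|
|keyboard a letter fox|
| we message memory do|
|television time salty|

Derivation:
Line 1: ['box', 'with', 'blackboard'] (min_width=19, slack=2)
Line 2: ['umbrella', 'high'] (min_width=13, slack=8)
Line 3: ['keyboard', 'a', 'letter', 'fox'] (min_width=21, slack=0)
Line 4: ['we', 'message', 'memory', 'do'] (min_width=20, slack=1)
Line 5: ['television', 'time', 'salty'] (min_width=21, slack=0)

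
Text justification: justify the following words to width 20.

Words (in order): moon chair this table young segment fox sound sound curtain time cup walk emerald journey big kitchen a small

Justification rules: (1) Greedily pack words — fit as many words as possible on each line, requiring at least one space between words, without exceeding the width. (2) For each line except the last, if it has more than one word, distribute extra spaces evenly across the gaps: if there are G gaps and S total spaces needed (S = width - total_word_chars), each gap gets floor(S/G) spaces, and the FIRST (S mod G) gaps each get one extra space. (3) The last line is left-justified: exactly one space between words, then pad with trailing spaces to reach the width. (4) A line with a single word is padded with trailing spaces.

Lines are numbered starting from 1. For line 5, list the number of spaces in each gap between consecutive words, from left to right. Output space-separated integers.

Line 1: ['moon', 'chair', 'this'] (min_width=15, slack=5)
Line 2: ['table', 'young', 'segment'] (min_width=19, slack=1)
Line 3: ['fox', 'sound', 'sound'] (min_width=15, slack=5)
Line 4: ['curtain', 'time', 'cup'] (min_width=16, slack=4)
Line 5: ['walk', 'emerald', 'journey'] (min_width=20, slack=0)
Line 6: ['big', 'kitchen', 'a', 'small'] (min_width=19, slack=1)

Answer: 1 1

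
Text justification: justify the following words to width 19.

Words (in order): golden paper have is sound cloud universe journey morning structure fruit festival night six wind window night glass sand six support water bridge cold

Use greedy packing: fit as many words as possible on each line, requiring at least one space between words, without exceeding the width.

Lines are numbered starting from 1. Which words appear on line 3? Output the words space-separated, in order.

Answer: universe journey

Derivation:
Line 1: ['golden', 'paper', 'have'] (min_width=17, slack=2)
Line 2: ['is', 'sound', 'cloud'] (min_width=14, slack=5)
Line 3: ['universe', 'journey'] (min_width=16, slack=3)
Line 4: ['morning', 'structure'] (min_width=17, slack=2)
Line 5: ['fruit', 'festival'] (min_width=14, slack=5)
Line 6: ['night', 'six', 'wind'] (min_width=14, slack=5)
Line 7: ['window', 'night', 'glass'] (min_width=18, slack=1)
Line 8: ['sand', 'six', 'support'] (min_width=16, slack=3)
Line 9: ['water', 'bridge', 'cold'] (min_width=17, slack=2)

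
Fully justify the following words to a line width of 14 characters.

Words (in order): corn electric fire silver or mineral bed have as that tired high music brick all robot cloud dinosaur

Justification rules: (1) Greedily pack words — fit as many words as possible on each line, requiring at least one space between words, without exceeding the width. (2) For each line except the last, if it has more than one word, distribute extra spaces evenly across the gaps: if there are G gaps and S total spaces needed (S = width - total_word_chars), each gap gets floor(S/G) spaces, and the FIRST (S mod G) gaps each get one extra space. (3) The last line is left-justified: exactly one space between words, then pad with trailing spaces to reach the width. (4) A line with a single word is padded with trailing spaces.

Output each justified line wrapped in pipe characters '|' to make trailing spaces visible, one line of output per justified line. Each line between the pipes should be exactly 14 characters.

Line 1: ['corn', 'electric'] (min_width=13, slack=1)
Line 2: ['fire', 'silver', 'or'] (min_width=14, slack=0)
Line 3: ['mineral', 'bed'] (min_width=11, slack=3)
Line 4: ['have', 'as', 'that'] (min_width=12, slack=2)
Line 5: ['tired', 'high'] (min_width=10, slack=4)
Line 6: ['music', 'brick'] (min_width=11, slack=3)
Line 7: ['all', 'robot'] (min_width=9, slack=5)
Line 8: ['cloud', 'dinosaur'] (min_width=14, slack=0)

Answer: |corn  electric|
|fire silver or|
|mineral    bed|
|have  as  that|
|tired     high|
|music    brick|
|all      robot|
|cloud dinosaur|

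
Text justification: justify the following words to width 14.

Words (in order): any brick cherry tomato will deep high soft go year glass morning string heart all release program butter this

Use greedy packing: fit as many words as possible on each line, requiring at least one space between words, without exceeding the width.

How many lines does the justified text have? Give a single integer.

Line 1: ['any', 'brick'] (min_width=9, slack=5)
Line 2: ['cherry', 'tomato'] (min_width=13, slack=1)
Line 3: ['will', 'deep', 'high'] (min_width=14, slack=0)
Line 4: ['soft', 'go', 'year'] (min_width=12, slack=2)
Line 5: ['glass', 'morning'] (min_width=13, slack=1)
Line 6: ['string', 'heart'] (min_width=12, slack=2)
Line 7: ['all', 'release'] (min_width=11, slack=3)
Line 8: ['program', 'butter'] (min_width=14, slack=0)
Line 9: ['this'] (min_width=4, slack=10)
Total lines: 9

Answer: 9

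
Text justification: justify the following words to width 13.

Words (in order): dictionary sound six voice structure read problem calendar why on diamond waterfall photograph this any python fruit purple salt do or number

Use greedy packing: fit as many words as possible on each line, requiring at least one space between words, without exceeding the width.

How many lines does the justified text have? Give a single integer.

Answer: 13

Derivation:
Line 1: ['dictionary'] (min_width=10, slack=3)
Line 2: ['sound', 'six'] (min_width=9, slack=4)
Line 3: ['voice'] (min_width=5, slack=8)
Line 4: ['structure'] (min_width=9, slack=4)
Line 5: ['read', 'problem'] (min_width=12, slack=1)
Line 6: ['calendar', 'why'] (min_width=12, slack=1)
Line 7: ['on', 'diamond'] (min_width=10, slack=3)
Line 8: ['waterfall'] (min_width=9, slack=4)
Line 9: ['photograph'] (min_width=10, slack=3)
Line 10: ['this', 'any'] (min_width=8, slack=5)
Line 11: ['python', 'fruit'] (min_width=12, slack=1)
Line 12: ['purple', 'salt'] (min_width=11, slack=2)
Line 13: ['do', 'or', 'number'] (min_width=12, slack=1)
Total lines: 13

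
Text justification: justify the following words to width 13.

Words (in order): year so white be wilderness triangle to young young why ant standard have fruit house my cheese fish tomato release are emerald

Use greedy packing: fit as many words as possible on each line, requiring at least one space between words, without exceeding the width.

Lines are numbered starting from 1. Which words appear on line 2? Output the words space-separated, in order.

Line 1: ['year', 'so', 'white'] (min_width=13, slack=0)
Line 2: ['be', 'wilderness'] (min_width=13, slack=0)
Line 3: ['triangle', 'to'] (min_width=11, slack=2)
Line 4: ['young', 'young'] (min_width=11, slack=2)
Line 5: ['why', 'ant'] (min_width=7, slack=6)
Line 6: ['standard', 'have'] (min_width=13, slack=0)
Line 7: ['fruit', 'house'] (min_width=11, slack=2)
Line 8: ['my', 'cheese'] (min_width=9, slack=4)
Line 9: ['fish', 'tomato'] (min_width=11, slack=2)
Line 10: ['release', 'are'] (min_width=11, slack=2)
Line 11: ['emerald'] (min_width=7, slack=6)

Answer: be wilderness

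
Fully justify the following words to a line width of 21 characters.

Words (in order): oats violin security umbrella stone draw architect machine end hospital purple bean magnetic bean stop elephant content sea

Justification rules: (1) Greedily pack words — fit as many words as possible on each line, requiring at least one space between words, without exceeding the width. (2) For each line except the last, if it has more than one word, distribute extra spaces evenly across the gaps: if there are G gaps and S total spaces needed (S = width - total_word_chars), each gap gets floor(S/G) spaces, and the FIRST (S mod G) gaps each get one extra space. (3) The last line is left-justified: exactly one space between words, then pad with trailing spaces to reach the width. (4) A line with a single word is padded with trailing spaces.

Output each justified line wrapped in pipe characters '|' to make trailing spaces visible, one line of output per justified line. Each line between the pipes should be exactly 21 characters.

Line 1: ['oats', 'violin', 'security'] (min_width=20, slack=1)
Line 2: ['umbrella', 'stone', 'draw'] (min_width=19, slack=2)
Line 3: ['architect', 'machine', 'end'] (min_width=21, slack=0)
Line 4: ['hospital', 'purple', 'bean'] (min_width=20, slack=1)
Line 5: ['magnetic', 'bean', 'stop'] (min_width=18, slack=3)
Line 6: ['elephant', 'content', 'sea'] (min_width=20, slack=1)

Answer: |oats  violin security|
|umbrella  stone  draw|
|architect machine end|
|hospital  purple bean|
|magnetic   bean  stop|
|elephant content sea |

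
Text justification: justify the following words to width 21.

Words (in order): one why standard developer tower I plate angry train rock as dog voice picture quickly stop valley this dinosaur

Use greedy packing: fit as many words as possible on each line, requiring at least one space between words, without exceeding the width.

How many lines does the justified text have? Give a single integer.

Line 1: ['one', 'why', 'standard'] (min_width=16, slack=5)
Line 2: ['developer', 'tower', 'I'] (min_width=17, slack=4)
Line 3: ['plate', 'angry', 'train'] (min_width=17, slack=4)
Line 4: ['rock', 'as', 'dog', 'voice'] (min_width=17, slack=4)
Line 5: ['picture', 'quickly', 'stop'] (min_width=20, slack=1)
Line 6: ['valley', 'this', 'dinosaur'] (min_width=20, slack=1)
Total lines: 6

Answer: 6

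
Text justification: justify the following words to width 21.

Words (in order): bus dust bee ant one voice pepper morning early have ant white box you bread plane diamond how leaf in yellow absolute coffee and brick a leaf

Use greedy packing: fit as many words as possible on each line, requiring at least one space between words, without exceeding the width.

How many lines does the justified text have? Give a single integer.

Line 1: ['bus', 'dust', 'bee', 'ant', 'one'] (min_width=20, slack=1)
Line 2: ['voice', 'pepper', 'morning'] (min_width=20, slack=1)
Line 3: ['early', 'have', 'ant', 'white'] (min_width=20, slack=1)
Line 4: ['box', 'you', 'bread', 'plane'] (min_width=19, slack=2)
Line 5: ['diamond', 'how', 'leaf', 'in'] (min_width=19, slack=2)
Line 6: ['yellow', 'absolute'] (min_width=15, slack=6)
Line 7: ['coffee', 'and', 'brick', 'a'] (min_width=18, slack=3)
Line 8: ['leaf'] (min_width=4, slack=17)
Total lines: 8

Answer: 8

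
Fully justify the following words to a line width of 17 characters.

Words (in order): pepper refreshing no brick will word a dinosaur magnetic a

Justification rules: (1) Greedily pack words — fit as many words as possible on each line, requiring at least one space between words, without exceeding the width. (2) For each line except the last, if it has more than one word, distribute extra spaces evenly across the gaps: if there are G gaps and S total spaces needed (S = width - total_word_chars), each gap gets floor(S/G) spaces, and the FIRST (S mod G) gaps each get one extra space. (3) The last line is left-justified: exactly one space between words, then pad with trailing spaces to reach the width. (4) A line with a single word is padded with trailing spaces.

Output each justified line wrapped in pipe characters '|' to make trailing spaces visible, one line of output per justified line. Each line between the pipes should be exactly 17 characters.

Line 1: ['pepper', 'refreshing'] (min_width=17, slack=0)
Line 2: ['no', 'brick', 'will'] (min_width=13, slack=4)
Line 3: ['word', 'a', 'dinosaur'] (min_width=15, slack=2)
Line 4: ['magnetic', 'a'] (min_width=10, slack=7)

Answer: |pepper refreshing|
|no   brick   will|
|word  a  dinosaur|
|magnetic a       |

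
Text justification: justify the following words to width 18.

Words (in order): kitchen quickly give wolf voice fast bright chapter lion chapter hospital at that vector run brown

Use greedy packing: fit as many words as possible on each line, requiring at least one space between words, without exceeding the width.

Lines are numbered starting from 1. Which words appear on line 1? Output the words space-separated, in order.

Answer: kitchen quickly

Derivation:
Line 1: ['kitchen', 'quickly'] (min_width=15, slack=3)
Line 2: ['give', 'wolf', 'voice'] (min_width=15, slack=3)
Line 3: ['fast', 'bright'] (min_width=11, slack=7)
Line 4: ['chapter', 'lion'] (min_width=12, slack=6)
Line 5: ['chapter', 'hospital'] (min_width=16, slack=2)
Line 6: ['at', 'that', 'vector', 'run'] (min_width=18, slack=0)
Line 7: ['brown'] (min_width=5, slack=13)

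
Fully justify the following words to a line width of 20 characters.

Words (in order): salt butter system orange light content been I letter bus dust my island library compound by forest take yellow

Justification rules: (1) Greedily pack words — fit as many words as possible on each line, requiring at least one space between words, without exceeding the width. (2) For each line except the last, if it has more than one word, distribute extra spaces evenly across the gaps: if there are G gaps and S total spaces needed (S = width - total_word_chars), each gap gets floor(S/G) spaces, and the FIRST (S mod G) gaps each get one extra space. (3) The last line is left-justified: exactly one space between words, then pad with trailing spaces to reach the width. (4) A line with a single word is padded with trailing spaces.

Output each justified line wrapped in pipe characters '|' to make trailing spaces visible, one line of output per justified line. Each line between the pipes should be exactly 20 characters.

Line 1: ['salt', 'butter', 'system'] (min_width=18, slack=2)
Line 2: ['orange', 'light', 'content'] (min_width=20, slack=0)
Line 3: ['been', 'I', 'letter', 'bus'] (min_width=17, slack=3)
Line 4: ['dust', 'my', 'island'] (min_width=14, slack=6)
Line 5: ['library', 'compound', 'by'] (min_width=19, slack=1)
Line 6: ['forest', 'take', 'yellow'] (min_width=18, slack=2)

Answer: |salt  butter  system|
|orange light content|
|been  I  letter  bus|
|dust    my    island|
|library  compound by|
|forest take yellow  |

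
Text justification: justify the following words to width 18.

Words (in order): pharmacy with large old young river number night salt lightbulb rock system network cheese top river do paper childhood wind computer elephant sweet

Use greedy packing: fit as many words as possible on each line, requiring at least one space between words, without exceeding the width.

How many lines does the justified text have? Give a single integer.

Answer: 10

Derivation:
Line 1: ['pharmacy', 'with'] (min_width=13, slack=5)
Line 2: ['large', 'old', 'young'] (min_width=15, slack=3)
Line 3: ['river', 'number', 'night'] (min_width=18, slack=0)
Line 4: ['salt', 'lightbulb'] (min_width=14, slack=4)
Line 5: ['rock', 'system'] (min_width=11, slack=7)
Line 6: ['network', 'cheese', 'top'] (min_width=18, slack=0)
Line 7: ['river', 'do', 'paper'] (min_width=14, slack=4)
Line 8: ['childhood', 'wind'] (min_width=14, slack=4)
Line 9: ['computer', 'elephant'] (min_width=17, slack=1)
Line 10: ['sweet'] (min_width=5, slack=13)
Total lines: 10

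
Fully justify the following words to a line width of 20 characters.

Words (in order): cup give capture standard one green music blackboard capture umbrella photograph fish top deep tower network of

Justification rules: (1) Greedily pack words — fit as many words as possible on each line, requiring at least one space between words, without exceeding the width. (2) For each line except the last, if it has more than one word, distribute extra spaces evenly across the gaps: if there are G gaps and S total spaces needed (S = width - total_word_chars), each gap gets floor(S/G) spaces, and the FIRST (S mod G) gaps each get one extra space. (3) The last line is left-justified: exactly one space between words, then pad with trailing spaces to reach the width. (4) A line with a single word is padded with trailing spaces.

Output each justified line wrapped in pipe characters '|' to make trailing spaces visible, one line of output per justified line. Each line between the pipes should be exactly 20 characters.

Line 1: ['cup', 'give', 'capture'] (min_width=16, slack=4)
Line 2: ['standard', 'one', 'green'] (min_width=18, slack=2)
Line 3: ['music', 'blackboard'] (min_width=16, slack=4)
Line 4: ['capture', 'umbrella'] (min_width=16, slack=4)
Line 5: ['photograph', 'fish', 'top'] (min_width=19, slack=1)
Line 6: ['deep', 'tower', 'network'] (min_width=18, slack=2)
Line 7: ['of'] (min_width=2, slack=18)

Answer: |cup   give   capture|
|standard  one  green|
|music     blackboard|
|capture     umbrella|
|photograph  fish top|
|deep  tower  network|
|of                  |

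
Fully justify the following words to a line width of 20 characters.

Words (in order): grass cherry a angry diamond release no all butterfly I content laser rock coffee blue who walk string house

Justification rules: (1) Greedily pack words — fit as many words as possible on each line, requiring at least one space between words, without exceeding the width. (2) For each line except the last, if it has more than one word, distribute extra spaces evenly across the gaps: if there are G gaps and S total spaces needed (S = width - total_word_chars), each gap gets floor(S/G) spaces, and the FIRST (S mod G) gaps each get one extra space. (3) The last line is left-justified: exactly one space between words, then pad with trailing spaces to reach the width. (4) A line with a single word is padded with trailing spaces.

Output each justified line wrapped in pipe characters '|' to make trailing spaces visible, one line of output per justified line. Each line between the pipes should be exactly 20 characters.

Answer: |grass cherry a angry|
|diamond  release  no|
|all    butterfly   I|
|content  laser  rock|
|coffee blue who walk|
|string house        |

Derivation:
Line 1: ['grass', 'cherry', 'a', 'angry'] (min_width=20, slack=0)
Line 2: ['diamond', 'release', 'no'] (min_width=18, slack=2)
Line 3: ['all', 'butterfly', 'I'] (min_width=15, slack=5)
Line 4: ['content', 'laser', 'rock'] (min_width=18, slack=2)
Line 5: ['coffee', 'blue', 'who', 'walk'] (min_width=20, slack=0)
Line 6: ['string', 'house'] (min_width=12, slack=8)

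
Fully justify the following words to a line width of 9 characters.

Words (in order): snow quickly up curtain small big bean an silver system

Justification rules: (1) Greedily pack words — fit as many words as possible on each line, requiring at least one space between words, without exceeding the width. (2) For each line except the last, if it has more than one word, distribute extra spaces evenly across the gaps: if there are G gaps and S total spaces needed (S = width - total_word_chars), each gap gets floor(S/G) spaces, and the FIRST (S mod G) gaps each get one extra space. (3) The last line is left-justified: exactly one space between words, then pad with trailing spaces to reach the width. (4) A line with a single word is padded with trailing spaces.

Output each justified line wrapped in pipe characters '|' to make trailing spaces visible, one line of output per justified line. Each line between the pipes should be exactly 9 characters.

Line 1: ['snow'] (min_width=4, slack=5)
Line 2: ['quickly'] (min_width=7, slack=2)
Line 3: ['up'] (min_width=2, slack=7)
Line 4: ['curtain'] (min_width=7, slack=2)
Line 5: ['small', 'big'] (min_width=9, slack=0)
Line 6: ['bean', 'an'] (min_width=7, slack=2)
Line 7: ['silver'] (min_width=6, slack=3)
Line 8: ['system'] (min_width=6, slack=3)

Answer: |snow     |
|quickly  |
|up       |
|curtain  |
|small big|
|bean   an|
|silver   |
|system   |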